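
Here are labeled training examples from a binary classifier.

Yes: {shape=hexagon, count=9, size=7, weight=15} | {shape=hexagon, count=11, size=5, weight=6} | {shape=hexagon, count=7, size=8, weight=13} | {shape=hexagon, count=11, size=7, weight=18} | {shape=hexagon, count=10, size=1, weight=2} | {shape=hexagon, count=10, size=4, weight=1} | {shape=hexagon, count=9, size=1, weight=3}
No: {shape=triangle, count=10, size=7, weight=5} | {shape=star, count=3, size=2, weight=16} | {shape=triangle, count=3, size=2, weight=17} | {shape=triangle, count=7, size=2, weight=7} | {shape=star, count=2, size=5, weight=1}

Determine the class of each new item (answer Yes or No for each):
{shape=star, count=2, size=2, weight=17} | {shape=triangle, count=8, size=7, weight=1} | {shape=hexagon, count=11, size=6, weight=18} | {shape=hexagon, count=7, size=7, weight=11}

The simplest hypothesis consistent with all the labels is: shape is hexagon.
{shape=star, count=2, size=2, weight=17} → shape is star → No. {shape=triangle, count=8, size=7, weight=1} → shape is triangle → No. {shape=hexagon, count=11, size=6, weight=18} → shape is hexagon → Yes. {shape=hexagon, count=7, size=7, weight=11} → shape is hexagon → Yes.

No, No, Yes, Yes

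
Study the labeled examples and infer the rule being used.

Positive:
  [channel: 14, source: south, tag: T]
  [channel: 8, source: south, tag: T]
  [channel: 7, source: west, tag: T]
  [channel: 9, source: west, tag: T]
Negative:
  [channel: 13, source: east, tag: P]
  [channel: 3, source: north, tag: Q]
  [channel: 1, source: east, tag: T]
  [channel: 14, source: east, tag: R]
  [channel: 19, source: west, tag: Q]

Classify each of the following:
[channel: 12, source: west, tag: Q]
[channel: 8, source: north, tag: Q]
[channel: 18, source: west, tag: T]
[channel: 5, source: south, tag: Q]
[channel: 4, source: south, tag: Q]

Negative, Negative, Positive, Negative, Negative

A rule that fits every label: tag is T AND channel ≥ 3 — true of each 'Positive' example, false of each 'Negative' one.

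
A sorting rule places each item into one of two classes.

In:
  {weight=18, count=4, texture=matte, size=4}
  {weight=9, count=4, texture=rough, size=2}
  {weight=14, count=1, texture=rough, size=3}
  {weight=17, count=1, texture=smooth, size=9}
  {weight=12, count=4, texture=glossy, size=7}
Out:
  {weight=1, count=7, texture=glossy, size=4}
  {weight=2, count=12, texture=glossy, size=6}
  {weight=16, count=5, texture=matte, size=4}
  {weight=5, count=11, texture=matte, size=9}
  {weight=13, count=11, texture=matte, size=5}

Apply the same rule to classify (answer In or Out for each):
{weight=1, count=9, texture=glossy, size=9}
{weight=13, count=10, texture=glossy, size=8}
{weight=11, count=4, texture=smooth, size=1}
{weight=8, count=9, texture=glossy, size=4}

Out, Out, In, Out

The distinguishing property — count ≤ 4 — holds for all the 'In' cases and none of the 'Out' cases.
{weight=1, count=9, texture=glossy, size=9}: Out (count = 9).
{weight=13, count=10, texture=glossy, size=8}: Out (count = 10).
{weight=11, count=4, texture=smooth, size=1}: In (count = 4).
{weight=8, count=9, texture=glossy, size=4}: Out (count = 9).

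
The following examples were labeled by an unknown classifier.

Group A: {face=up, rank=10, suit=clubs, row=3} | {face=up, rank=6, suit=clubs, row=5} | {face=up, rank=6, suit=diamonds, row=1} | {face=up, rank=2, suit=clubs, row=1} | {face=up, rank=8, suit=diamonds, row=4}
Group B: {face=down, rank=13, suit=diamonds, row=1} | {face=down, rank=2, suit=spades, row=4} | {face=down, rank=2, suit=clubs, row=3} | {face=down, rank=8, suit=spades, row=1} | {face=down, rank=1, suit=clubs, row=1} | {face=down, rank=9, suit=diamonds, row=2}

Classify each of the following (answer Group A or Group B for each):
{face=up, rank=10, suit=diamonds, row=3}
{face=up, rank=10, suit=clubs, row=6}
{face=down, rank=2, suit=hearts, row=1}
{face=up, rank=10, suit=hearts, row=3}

Looking at the examples, the only property every 'Group A' case has and every 'Group B' case lacks is: face is up.
{face=up, rank=10, suit=diamonds, row=3}: face is up, fits → Group A.
{face=up, rank=10, suit=clubs, row=6}: face is up, fits → Group A.
{face=down, rank=2, suit=hearts, row=1}: face is down, doesn't match → Group B.
{face=up, rank=10, suit=hearts, row=3}: face is up, fits → Group A.

Group A, Group A, Group B, Group A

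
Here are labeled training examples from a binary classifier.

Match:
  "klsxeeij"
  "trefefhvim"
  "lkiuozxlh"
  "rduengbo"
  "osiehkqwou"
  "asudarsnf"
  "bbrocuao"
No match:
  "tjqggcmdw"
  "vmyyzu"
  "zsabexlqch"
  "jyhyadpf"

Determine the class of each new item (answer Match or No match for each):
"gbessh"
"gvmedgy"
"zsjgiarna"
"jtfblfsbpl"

No match, No match, Match, No match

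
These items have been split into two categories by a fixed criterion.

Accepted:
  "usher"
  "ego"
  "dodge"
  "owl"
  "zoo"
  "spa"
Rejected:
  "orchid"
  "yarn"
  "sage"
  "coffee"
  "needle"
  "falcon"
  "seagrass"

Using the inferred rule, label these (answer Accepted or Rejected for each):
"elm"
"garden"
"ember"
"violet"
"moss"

Checking candidate rules against both groups, what survives is: odd length.
"elm" — length 3, hence Accepted. "garden" — length 6, hence Rejected. "ember" — length 5, hence Accepted. "violet" — length 6, hence Rejected. "moss" — length 4, hence Rejected.

Accepted, Rejected, Accepted, Rejected, Rejected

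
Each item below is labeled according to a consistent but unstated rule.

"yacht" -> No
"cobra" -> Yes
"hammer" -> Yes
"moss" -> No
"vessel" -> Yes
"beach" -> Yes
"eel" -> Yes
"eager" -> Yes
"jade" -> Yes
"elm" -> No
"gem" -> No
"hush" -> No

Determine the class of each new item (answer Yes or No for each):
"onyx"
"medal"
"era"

The rule appears to be: has ≥ 2 vowels.
"onyx" — 1 vowel, hence No.
"medal" — 2 vowels, hence Yes.
"era" — 2 vowels, hence Yes.

No, Yes, Yes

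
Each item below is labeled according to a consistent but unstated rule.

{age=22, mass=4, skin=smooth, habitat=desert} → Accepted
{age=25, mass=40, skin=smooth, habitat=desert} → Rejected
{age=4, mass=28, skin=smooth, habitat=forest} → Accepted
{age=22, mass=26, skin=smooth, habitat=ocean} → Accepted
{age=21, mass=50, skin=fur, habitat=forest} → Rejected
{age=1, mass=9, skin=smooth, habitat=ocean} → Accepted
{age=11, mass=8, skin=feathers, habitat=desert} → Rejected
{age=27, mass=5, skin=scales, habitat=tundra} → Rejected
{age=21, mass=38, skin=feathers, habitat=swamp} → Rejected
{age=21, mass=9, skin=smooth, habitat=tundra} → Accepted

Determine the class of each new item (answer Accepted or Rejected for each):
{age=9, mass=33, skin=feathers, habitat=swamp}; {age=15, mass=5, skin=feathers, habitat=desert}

'Accepted' ⟺ skin is smooth AND age ≤ 22.
{age=9, mass=33, skin=feathers, habitat=swamp}: skin is feathers, age = 9, doesn't match → Rejected. {age=15, mass=5, skin=feathers, habitat=desert}: skin is feathers, age = 15, doesn't match → Rejected.

Rejected, Rejected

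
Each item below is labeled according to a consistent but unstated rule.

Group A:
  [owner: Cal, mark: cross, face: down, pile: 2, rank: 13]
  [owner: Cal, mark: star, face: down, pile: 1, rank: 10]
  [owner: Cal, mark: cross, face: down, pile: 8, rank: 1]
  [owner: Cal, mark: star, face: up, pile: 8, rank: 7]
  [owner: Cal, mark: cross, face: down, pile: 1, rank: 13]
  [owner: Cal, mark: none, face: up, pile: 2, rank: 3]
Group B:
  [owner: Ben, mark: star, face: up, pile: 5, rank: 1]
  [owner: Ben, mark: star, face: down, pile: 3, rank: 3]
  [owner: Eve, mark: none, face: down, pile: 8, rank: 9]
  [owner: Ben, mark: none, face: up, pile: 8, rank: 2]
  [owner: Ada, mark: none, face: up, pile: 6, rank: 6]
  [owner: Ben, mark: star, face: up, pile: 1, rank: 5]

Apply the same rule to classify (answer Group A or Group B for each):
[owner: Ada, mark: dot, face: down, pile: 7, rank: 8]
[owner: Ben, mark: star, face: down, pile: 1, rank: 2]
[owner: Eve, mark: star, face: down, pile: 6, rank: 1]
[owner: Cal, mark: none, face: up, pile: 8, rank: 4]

The distinguishing property — owner is Cal — holds for all the 'Group A' cases and none of the 'Group B' cases.
Group B: [owner: Ada, mark: dot, face: down, pile: 7, rank: 8], since owner is Ada. Group B: [owner: Ben, mark: star, face: down, pile: 1, rank: 2], since owner is Ben. Group B: [owner: Eve, mark: star, face: down, pile: 6, rank: 1], since owner is Eve. Group A: [owner: Cal, mark: none, face: up, pile: 8, rank: 4], since owner is Cal.

Group B, Group B, Group B, Group A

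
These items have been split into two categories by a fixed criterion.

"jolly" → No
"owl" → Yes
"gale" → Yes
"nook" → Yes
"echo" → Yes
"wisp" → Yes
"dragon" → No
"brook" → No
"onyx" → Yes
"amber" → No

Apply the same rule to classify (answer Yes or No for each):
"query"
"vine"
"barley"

No, Yes, No

Rule: length ≤ 4. This holds for each 'Yes' example and fails for each 'No' one.
"query": No (length 5). "vine": Yes (length 4). "barley": No (length 6).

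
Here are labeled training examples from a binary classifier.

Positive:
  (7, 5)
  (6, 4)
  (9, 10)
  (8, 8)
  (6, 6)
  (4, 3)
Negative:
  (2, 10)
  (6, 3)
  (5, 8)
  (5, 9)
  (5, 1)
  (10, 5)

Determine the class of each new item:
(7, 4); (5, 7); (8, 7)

Negative, Positive, Positive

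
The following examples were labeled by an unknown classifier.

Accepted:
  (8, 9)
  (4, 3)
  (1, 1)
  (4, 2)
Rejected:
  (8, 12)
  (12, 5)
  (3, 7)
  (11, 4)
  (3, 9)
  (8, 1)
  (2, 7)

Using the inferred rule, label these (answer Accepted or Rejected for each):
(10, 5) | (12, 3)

Rejected, Rejected

The pattern is that an item is 'Accepted' exactly when: |first − second| ≤ 2.
(10, 5): Rejected (|10−5| = 5).
(12, 3): Rejected (|12−3| = 9).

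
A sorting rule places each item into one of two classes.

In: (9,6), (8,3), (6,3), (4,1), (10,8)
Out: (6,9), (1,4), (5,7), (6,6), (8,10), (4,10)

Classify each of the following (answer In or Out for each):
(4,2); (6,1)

In, In

The rule appears to be: first > second.
(4,2) → 4 > 2 → In. (6,1) → 6 > 1 → In.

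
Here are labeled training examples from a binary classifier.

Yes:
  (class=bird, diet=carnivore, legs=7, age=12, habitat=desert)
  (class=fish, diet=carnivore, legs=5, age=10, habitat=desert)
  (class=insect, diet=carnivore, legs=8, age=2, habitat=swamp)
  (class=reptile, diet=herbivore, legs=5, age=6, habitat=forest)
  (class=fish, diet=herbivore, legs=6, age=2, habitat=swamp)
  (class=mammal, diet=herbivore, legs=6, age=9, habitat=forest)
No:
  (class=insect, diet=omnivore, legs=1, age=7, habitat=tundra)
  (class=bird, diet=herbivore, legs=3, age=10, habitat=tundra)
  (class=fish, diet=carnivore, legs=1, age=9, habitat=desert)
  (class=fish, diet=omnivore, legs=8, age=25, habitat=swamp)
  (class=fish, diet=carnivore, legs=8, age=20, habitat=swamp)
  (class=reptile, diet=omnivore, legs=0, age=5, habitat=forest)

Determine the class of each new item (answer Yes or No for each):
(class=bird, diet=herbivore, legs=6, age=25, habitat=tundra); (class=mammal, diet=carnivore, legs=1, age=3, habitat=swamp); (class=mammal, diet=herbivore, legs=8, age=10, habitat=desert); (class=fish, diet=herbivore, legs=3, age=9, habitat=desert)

Rule: age ≤ 12 AND legs ≥ 5. This holds for each 'Yes' example and fails for each 'No' one.

No, No, Yes, No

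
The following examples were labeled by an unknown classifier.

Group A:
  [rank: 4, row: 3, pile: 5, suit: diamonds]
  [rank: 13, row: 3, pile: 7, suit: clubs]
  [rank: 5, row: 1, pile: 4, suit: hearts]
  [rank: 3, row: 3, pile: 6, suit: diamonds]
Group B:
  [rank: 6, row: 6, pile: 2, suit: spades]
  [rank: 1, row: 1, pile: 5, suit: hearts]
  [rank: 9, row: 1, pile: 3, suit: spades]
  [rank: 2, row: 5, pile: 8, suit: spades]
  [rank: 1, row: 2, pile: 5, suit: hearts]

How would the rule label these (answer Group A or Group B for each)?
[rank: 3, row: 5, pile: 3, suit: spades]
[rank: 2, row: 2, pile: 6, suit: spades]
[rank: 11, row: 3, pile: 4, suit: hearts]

Group B, Group B, Group A

The classifier is using: pile ≥ 4 AND rank ≥ 3.
Group B: [rank: 3, row: 5, pile: 3, suit: spades], since pile = 3, rank = 3. Group B: [rank: 2, row: 2, pile: 6, suit: spades], since pile = 6, rank = 2. Group A: [rank: 11, row: 3, pile: 4, suit: hearts], since pile = 4, rank = 11.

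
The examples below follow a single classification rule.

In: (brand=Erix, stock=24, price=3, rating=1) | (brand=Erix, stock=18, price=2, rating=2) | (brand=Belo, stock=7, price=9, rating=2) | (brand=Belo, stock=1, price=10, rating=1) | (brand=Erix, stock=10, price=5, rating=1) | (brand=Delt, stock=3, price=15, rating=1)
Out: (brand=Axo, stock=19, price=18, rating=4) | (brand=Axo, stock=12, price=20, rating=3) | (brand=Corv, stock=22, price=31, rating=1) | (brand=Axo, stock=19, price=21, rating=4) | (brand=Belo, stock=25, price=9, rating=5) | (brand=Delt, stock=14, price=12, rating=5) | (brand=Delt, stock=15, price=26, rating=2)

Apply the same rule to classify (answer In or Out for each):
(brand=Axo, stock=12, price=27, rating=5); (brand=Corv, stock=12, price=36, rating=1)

Out, Out

The pattern is that an item is 'In' exactly when: price ≤ 15 AND rating ≤ 2.
(brand=Axo, stock=12, price=27, rating=5): Out (price = 27, rating = 5). (brand=Corv, stock=12, price=36, rating=1): Out (price = 36, rating = 1).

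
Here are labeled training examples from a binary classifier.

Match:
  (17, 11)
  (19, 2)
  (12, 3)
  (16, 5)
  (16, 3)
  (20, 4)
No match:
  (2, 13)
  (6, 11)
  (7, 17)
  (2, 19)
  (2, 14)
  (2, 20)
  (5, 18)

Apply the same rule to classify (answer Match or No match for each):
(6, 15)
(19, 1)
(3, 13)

One predicate separates the groups cleanly: first > second.
(6, 15): 6 < 15 — doesn't qualify, so No match.
(19, 1): 19 > 1 — fits, so Match.
(3, 13): 3 < 13 — doesn't qualify, so No match.

No match, Match, No match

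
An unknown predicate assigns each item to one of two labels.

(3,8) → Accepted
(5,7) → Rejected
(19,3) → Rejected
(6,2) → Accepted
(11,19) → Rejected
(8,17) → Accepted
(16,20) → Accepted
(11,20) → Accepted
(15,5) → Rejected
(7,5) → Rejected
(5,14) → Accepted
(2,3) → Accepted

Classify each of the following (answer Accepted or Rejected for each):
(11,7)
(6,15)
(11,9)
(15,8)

Comparing the two groups points to one rule — product is even.
Rejected: (11,7), since 11·7 = 77. Accepted: (6,15), since 6·15 = 90. Rejected: (11,9), since 11·9 = 99. Accepted: (15,8), since 15·8 = 120.

Rejected, Accepted, Rejected, Accepted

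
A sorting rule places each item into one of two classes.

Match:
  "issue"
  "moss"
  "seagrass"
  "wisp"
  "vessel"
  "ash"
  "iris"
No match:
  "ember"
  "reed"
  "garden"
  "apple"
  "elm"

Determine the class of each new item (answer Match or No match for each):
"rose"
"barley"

All 'Match' examples share one property — contains 's' — and every 'No match' example lacks it.

Match, No match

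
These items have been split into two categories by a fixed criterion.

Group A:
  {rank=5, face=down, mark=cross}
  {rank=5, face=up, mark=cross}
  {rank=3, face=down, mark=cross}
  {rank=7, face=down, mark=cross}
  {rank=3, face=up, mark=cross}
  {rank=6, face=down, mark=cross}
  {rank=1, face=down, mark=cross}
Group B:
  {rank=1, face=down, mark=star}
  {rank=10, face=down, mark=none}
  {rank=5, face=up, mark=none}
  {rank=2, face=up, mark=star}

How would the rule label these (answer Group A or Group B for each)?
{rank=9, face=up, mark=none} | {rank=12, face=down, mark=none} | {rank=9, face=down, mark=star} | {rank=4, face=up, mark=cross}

Group B, Group B, Group B, Group A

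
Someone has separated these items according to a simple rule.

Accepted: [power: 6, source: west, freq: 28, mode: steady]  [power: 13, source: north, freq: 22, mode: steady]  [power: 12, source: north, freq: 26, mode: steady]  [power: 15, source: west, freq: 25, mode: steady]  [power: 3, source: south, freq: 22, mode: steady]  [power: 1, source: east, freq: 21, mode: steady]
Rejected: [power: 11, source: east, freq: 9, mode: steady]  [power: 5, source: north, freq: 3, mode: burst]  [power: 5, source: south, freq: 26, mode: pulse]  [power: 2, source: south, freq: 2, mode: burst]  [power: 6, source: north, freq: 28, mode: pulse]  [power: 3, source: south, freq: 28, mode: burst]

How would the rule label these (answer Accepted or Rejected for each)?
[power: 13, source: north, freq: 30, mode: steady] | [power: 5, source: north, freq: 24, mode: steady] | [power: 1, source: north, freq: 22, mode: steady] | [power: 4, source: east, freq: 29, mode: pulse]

The pattern is that an item is 'Accepted' exactly when: mode is steady AND freq ≥ 21.
[power: 13, source: north, freq: 30, mode: steady]: mode is steady, freq = 30, satisfies this → Accepted.
[power: 5, source: north, freq: 24, mode: steady]: mode is steady, freq = 24, satisfies this → Accepted.
[power: 1, source: north, freq: 22, mode: steady]: mode is steady, freq = 22, satisfies this → Accepted.
[power: 4, source: east, freq: 29, mode: pulse]: mode is pulse, freq = 29, lacks this property → Rejected.

Accepted, Accepted, Accepted, Rejected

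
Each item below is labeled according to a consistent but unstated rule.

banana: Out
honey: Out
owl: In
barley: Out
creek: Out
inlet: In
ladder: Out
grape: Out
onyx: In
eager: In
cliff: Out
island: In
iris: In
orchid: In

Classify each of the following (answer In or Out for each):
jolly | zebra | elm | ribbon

Out, Out, In, Out

The rule appears to be: starts with a vowel.
Out: jolly, since starts with 'j'.
Out: zebra, since starts with 'z'.
In: elm, since starts with 'e'.
Out: ribbon, since starts with 'r'.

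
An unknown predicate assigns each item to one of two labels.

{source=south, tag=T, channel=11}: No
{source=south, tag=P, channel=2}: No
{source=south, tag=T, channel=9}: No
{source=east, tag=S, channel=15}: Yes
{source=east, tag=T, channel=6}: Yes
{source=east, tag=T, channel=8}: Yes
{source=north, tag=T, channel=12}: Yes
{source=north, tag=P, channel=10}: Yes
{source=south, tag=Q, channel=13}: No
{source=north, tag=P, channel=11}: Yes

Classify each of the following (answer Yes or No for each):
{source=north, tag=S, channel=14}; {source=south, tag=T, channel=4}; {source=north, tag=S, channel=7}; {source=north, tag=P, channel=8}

The pattern is that an item is 'Yes' exactly when: source is not south.
Yes: {source=north, tag=S, channel=14}, since source is north. No: {source=south, tag=T, channel=4}, since source is south. Yes: {source=north, tag=S, channel=7}, since source is north. Yes: {source=north, tag=P, channel=8}, since source is north.

Yes, No, Yes, Yes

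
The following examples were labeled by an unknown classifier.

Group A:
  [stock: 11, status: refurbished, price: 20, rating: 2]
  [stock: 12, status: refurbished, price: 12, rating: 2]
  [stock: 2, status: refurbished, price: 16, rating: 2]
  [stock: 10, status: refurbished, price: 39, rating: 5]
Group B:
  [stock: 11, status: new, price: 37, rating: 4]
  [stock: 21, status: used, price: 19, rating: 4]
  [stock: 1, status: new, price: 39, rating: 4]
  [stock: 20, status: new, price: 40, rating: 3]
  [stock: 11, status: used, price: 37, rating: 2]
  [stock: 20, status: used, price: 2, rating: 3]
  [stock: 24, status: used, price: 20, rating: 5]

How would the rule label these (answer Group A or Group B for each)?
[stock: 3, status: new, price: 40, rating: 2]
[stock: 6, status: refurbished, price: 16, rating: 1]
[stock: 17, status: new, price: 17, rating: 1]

Group B, Group A, Group B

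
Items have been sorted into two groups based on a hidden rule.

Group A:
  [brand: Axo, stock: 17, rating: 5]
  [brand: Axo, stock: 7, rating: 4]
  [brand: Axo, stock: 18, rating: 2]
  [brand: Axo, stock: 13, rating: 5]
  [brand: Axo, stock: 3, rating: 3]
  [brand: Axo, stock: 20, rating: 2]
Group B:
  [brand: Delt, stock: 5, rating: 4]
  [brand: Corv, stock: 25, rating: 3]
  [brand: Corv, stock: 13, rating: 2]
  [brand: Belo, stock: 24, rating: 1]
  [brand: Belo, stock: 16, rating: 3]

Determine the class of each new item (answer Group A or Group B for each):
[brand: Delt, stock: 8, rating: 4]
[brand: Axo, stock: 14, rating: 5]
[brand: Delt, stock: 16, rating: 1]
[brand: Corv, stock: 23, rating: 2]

Group B, Group A, Group B, Group B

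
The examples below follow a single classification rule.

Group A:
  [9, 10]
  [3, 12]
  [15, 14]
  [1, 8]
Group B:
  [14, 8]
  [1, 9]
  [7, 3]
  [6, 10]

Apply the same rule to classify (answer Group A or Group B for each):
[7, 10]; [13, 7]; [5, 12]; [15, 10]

Looking at the examples, the only property every 'Group A' case has and every 'Group B' case lacks is: sum is odd.
[7, 10] → 7+10 = 17 → Group A.
[13, 7] → 13+7 = 20 → Group B.
[5, 12] → 5+12 = 17 → Group A.
[15, 10] → 15+10 = 25 → Group A.

Group A, Group B, Group A, Group A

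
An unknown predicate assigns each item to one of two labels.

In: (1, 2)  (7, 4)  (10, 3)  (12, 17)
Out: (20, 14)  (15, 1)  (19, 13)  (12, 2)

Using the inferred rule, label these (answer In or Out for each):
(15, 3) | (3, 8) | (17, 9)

The classifier is using: sum is odd.
(15, 3): 15+3 = 18, does not pass → Out. (3, 8): 3+8 = 11, meets the rule → In. (17, 9): 17+9 = 26, does not pass → Out.

Out, In, Out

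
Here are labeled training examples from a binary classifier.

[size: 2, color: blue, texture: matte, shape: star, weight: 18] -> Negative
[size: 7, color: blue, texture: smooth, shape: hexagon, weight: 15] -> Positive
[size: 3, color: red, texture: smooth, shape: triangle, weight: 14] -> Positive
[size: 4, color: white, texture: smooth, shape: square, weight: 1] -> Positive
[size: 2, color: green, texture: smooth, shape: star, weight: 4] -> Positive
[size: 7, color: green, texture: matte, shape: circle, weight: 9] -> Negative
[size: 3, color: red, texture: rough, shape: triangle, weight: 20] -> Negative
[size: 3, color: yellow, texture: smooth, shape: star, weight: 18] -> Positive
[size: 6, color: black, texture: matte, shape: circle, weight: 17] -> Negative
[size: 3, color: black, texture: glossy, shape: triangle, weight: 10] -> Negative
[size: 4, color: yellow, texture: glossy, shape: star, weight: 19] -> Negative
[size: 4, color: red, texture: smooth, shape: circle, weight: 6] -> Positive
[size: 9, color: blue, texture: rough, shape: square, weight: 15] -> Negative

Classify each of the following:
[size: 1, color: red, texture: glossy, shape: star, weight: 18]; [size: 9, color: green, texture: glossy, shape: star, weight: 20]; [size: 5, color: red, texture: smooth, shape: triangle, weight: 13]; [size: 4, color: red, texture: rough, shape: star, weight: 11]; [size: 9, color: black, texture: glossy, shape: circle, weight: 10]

Negative, Negative, Positive, Negative, Negative

Comparing the two groups points to one rule — texture is smooth.
[size: 1, color: red, texture: glossy, shape: star, weight: 18]: texture is glossy — does not satisfy this, so Negative. [size: 9, color: green, texture: glossy, shape: star, weight: 20]: texture is glossy — does not satisfy this, so Negative. [size: 5, color: red, texture: smooth, shape: triangle, weight: 13]: texture is smooth — matches, so Positive. [size: 4, color: red, texture: rough, shape: star, weight: 11]: texture is rough — does not satisfy this, so Negative. [size: 9, color: black, texture: glossy, shape: circle, weight: 10]: texture is glossy — does not satisfy this, so Negative.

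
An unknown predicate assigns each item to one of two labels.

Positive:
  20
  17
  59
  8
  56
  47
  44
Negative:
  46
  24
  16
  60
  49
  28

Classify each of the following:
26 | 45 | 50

Looking at the examples, the only property every 'Positive' case has and every 'Negative' case lacks is: ≡ 2 (mod 3).
Positive: 26, since 26 mod 3 = 2.
Negative: 45, since 45 mod 3 = 0.
Positive: 50, since 50 mod 3 = 2.

Positive, Negative, Positive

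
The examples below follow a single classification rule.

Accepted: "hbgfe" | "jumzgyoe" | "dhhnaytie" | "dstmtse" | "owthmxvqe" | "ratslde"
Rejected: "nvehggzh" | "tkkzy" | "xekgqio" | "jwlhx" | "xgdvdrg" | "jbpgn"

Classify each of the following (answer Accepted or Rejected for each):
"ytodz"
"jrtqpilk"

Rejected, Rejected

Looking at the examples, the only property every 'Accepted' case has and every 'Rejected' case lacks is: ends with 'e'.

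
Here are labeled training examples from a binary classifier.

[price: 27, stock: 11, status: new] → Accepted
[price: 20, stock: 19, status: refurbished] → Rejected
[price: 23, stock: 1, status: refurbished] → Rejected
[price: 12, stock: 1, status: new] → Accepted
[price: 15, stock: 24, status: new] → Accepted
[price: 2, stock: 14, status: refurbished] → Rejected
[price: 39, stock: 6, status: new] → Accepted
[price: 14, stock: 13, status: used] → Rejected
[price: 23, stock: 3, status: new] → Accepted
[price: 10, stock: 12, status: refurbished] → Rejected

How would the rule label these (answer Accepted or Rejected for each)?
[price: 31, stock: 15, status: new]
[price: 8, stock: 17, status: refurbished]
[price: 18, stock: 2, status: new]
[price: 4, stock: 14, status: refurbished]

Accepted, Rejected, Accepted, Rejected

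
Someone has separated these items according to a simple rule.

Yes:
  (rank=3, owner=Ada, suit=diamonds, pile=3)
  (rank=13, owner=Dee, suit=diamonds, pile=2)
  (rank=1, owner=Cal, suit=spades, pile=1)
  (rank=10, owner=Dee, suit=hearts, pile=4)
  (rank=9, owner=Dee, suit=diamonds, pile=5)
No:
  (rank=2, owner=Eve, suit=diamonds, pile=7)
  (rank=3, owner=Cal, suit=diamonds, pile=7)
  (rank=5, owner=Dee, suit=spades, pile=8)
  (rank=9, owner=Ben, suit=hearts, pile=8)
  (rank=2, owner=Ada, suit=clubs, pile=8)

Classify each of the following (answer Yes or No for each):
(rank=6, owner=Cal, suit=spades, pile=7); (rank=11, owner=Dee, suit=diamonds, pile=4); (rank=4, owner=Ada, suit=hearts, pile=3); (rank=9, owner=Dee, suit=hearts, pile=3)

No, Yes, Yes, Yes

The simplest hypothesis consistent with all the labels is: pile ≤ 5.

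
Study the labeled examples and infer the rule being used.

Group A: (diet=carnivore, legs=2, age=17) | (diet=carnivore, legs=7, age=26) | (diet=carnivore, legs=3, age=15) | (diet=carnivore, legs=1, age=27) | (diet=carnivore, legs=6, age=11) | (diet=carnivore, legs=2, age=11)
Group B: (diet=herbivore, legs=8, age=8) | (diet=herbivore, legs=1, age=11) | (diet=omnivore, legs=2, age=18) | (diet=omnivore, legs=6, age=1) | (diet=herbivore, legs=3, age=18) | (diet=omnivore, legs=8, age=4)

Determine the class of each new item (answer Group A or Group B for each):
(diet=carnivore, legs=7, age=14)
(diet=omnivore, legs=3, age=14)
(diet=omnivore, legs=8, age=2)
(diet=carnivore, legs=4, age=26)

The pattern is that an item is 'Group A' exactly when: diet is carnivore.
(diet=carnivore, legs=7, age=14) → diet is carnivore → Group A.
(diet=omnivore, legs=3, age=14) → diet is omnivore → Group B.
(diet=omnivore, legs=8, age=2) → diet is omnivore → Group B.
(diet=carnivore, legs=4, age=26) → diet is carnivore → Group A.

Group A, Group B, Group B, Group A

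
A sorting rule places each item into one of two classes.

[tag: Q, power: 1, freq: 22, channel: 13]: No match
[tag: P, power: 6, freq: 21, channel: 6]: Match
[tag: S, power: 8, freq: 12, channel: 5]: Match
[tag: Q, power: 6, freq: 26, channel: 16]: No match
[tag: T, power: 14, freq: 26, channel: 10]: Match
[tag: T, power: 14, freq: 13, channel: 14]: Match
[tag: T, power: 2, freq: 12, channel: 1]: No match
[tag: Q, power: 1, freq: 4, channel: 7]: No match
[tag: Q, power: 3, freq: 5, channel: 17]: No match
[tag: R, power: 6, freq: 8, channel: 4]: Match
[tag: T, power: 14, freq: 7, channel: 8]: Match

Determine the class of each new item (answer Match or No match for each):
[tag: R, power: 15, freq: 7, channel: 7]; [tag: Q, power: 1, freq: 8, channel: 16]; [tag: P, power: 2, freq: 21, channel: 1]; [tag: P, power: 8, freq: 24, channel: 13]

One predicate separates the groups cleanly: power ≥ 3 AND channel ≤ 14.
[tag: R, power: 15, freq: 7, channel: 7]: power = 15, channel = 7 — qualifies, so Match.
[tag: Q, power: 1, freq: 8, channel: 16]: power = 1, channel = 16 — does not pass, so No match.
[tag: P, power: 2, freq: 21, channel: 1]: power = 2, channel = 1 — does not pass, so No match.
[tag: P, power: 8, freq: 24, channel: 13]: power = 8, channel = 13 — qualifies, so Match.

Match, No match, No match, Match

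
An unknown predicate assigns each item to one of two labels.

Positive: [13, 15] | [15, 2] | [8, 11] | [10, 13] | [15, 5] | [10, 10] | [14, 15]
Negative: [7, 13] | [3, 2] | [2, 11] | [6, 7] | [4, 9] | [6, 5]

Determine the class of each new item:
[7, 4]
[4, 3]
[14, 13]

Every 'Positive' example satisfies: first ≥ 8. None of the 'Negative' examples do.
[7, 4]: Negative (first 7). [4, 3]: Negative (first 4). [14, 13]: Positive (first 14).

Negative, Negative, Positive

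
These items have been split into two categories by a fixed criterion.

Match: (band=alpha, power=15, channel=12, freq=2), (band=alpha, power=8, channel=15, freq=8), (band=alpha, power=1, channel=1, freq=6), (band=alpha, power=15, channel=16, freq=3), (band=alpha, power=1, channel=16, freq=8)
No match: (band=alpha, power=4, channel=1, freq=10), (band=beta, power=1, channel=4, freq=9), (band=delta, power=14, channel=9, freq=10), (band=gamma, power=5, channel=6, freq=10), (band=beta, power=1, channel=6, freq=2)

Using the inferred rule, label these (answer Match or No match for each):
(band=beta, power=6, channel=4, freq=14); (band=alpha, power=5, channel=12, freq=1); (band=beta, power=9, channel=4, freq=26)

No match, Match, No match

Every 'Match' example satisfies: band is alpha AND freq ≤ 8. None of the 'No match' examples do.
No match: (band=beta, power=6, channel=4, freq=14), since band is beta, freq = 14.
Match: (band=alpha, power=5, channel=12, freq=1), since band is alpha, freq = 1.
No match: (band=beta, power=9, channel=4, freq=26), since band is beta, freq = 26.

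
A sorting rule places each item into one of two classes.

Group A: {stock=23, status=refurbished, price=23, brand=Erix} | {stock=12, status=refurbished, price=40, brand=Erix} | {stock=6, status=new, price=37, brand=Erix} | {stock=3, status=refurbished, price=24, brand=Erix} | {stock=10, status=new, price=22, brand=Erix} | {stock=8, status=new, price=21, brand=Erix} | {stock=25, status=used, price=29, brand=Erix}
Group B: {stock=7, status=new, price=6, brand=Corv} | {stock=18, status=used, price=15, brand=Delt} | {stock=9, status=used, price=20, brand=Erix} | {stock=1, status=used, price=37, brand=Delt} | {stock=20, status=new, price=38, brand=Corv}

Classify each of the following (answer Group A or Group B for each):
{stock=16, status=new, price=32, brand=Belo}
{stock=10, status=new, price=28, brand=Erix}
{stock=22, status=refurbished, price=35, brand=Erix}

The classifier is using: brand is Erix AND price ≥ 21.

Group B, Group A, Group A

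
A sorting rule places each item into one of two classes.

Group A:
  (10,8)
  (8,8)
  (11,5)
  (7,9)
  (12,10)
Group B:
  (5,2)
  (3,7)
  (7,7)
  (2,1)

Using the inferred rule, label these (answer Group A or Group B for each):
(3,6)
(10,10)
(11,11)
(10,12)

The classifier is using: sum ≥ 16.
(3,6): 3+6 = 9 — does not pass, so Group B. (10,10): 10+10 = 20 — meets the rule, so Group A. (11,11): 11+11 = 22 — meets the rule, so Group A. (10,12): 10+12 = 22 — meets the rule, so Group A.

Group B, Group A, Group A, Group A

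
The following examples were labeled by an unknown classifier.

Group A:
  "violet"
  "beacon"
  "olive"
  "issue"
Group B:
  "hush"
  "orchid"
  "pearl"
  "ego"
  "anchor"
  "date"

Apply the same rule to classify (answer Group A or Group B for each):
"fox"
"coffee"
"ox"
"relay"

The common property of the 'Group A' items is: has ≥ 3 vowels. No 'Group B' item has it.
"fox": 1 vowel — doesn't match, so Group B.
"coffee": 3 vowels — checks out, so Group A.
"ox": 1 vowel — doesn't match, so Group B.
"relay": 2 vowels — doesn't match, so Group B.

Group B, Group A, Group B, Group B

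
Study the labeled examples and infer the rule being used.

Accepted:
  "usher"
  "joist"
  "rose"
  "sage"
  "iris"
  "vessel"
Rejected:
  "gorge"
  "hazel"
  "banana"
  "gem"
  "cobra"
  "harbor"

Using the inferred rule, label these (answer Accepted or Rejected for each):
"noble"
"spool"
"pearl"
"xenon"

Looking at the examples, the only property every 'Accepted' case has and every 'Rejected' case lacks is: contains 's'.
"noble": Rejected (no 's').
"spool": Accepted (has 's').
"pearl": Rejected (no 's').
"xenon": Rejected (no 's').

Rejected, Accepted, Rejected, Rejected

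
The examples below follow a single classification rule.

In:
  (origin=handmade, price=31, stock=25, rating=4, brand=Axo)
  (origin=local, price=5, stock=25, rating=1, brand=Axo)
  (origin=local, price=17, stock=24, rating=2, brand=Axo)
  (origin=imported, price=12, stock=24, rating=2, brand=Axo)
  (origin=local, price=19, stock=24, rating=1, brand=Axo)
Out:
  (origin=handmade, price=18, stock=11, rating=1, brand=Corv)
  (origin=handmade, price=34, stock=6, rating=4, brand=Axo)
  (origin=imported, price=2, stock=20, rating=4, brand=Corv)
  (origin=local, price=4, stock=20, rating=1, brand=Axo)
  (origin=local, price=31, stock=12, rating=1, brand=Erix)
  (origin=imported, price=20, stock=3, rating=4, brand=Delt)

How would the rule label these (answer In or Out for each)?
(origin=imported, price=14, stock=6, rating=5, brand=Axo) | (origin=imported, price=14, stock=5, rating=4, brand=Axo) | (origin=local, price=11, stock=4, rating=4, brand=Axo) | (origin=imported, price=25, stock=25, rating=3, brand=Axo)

The simplest hypothesis consistent with all the labels is: stock ≥ 24.
(origin=imported, price=14, stock=6, rating=5, brand=Axo): stock = 6, fails this test → Out. (origin=imported, price=14, stock=5, rating=4, brand=Axo): stock = 5, fails this test → Out. (origin=local, price=11, stock=4, rating=4, brand=Axo): stock = 4, fails this test → Out. (origin=imported, price=25, stock=25, rating=3, brand=Axo): stock = 25, passes → In.

Out, Out, Out, In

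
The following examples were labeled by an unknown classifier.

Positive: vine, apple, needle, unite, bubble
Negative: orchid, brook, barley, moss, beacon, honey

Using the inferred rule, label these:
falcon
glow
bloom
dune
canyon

Negative, Negative, Negative, Positive, Negative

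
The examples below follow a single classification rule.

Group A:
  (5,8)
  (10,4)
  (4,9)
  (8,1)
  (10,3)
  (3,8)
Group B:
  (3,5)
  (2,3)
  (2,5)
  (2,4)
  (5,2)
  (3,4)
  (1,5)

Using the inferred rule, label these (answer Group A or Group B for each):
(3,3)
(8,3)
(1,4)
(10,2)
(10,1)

Group B, Group A, Group B, Group A, Group A

A rule that fits every label: sum ≥ 9 — true of each 'Group A' example, false of each 'Group B' one.
(3,3) — 3+3 = 6, hence Group B. (8,3) — 8+3 = 11, hence Group A. (1,4) — 1+4 = 5, hence Group B. (10,2) — 10+2 = 12, hence Group A. (10,1) — 10+1 = 11, hence Group A.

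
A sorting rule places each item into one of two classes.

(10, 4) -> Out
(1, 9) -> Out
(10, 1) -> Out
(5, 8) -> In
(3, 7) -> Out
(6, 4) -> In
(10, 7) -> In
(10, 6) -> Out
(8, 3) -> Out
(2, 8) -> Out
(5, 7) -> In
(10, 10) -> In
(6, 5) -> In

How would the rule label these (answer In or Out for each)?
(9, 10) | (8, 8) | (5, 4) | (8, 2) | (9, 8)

In, In, In, Out, In

All 'In' examples share one property — |first − second| ≤ 3 — and every 'Out' example lacks it.
(9, 10) → |9−10| = 1 → In. (8, 8) → |8−8| = 0 → In. (5, 4) → |5−4| = 1 → In. (8, 2) → |8−2| = 6 → Out. (9, 8) → |9−8| = 1 → In.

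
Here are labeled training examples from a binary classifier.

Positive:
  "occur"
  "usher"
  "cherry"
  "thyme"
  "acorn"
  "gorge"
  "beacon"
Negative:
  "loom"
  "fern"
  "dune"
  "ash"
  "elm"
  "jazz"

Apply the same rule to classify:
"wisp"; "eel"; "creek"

The pattern is that an item is 'Positive' exactly when: length ≥ 5.
"wisp": Negative (length 4).
"eel": Negative (length 3).
"creek": Positive (length 5).

Negative, Negative, Positive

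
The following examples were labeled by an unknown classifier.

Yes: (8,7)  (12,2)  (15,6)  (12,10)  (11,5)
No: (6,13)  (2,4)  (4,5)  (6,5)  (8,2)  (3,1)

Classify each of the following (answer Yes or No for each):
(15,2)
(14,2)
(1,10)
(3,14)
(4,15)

Every 'Yes' example satisfies: first > second AND sum ≥ 14. None of the 'No' examples do.

Yes, Yes, No, No, No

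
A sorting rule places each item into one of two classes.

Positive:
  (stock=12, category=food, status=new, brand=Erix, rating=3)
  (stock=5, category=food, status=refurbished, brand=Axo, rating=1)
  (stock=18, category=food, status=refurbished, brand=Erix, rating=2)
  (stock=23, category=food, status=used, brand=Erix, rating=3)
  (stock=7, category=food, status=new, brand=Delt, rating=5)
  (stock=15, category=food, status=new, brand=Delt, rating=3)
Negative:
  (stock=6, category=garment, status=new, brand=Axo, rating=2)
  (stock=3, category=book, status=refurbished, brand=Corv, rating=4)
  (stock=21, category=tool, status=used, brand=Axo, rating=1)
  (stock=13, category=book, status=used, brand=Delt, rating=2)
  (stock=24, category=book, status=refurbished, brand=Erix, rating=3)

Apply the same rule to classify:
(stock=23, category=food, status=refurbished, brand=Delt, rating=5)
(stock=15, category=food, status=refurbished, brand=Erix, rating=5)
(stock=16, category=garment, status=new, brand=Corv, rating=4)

The simplest hypothesis consistent with all the labels is: category is food.
(stock=23, category=food, status=refurbished, brand=Delt, rating=5): category is food — satisfies this, so Positive. (stock=15, category=food, status=refurbished, brand=Erix, rating=5): category is food — satisfies this, so Positive. (stock=16, category=garment, status=new, brand=Corv, rating=4): category is garment — lacks this property, so Negative.

Positive, Positive, Negative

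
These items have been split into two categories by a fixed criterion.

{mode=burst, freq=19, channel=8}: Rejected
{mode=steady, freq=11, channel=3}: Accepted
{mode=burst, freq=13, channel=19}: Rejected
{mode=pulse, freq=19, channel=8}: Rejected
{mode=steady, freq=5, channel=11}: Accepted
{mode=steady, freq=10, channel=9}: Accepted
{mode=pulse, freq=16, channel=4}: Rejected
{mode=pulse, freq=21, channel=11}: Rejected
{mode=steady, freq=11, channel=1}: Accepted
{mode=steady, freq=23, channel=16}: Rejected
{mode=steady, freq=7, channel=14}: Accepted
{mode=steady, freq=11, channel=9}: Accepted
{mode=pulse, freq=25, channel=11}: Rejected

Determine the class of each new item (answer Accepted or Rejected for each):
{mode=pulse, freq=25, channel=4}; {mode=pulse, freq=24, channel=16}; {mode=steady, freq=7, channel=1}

The classifier is using: freq ≤ 11.
Rejected: {mode=pulse, freq=25, channel=4}, since freq = 25.
Rejected: {mode=pulse, freq=24, channel=16}, since freq = 24.
Accepted: {mode=steady, freq=7, channel=1}, since freq = 7.

Rejected, Rejected, Accepted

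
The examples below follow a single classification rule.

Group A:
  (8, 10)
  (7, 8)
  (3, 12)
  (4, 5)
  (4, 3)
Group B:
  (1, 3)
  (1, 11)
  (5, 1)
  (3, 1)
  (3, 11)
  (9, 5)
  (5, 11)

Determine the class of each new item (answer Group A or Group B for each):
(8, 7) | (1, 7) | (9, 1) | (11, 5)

Group A, Group B, Group B, Group B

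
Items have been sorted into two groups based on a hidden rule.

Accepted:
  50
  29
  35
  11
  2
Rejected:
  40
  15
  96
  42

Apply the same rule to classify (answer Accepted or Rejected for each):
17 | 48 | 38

Rule: ≡ 2 (mod 3). This holds for each 'Accepted' example and fails for each 'Rejected' one.

Accepted, Rejected, Accepted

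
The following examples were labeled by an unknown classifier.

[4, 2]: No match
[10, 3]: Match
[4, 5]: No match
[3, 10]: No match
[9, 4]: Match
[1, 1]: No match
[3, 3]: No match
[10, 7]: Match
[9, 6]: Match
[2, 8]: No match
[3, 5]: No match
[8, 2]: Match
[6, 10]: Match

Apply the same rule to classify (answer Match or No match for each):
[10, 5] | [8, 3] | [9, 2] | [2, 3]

The pattern is that an item is 'Match' exactly when: first ≥ 5.
[10, 5] → first 10 → Match. [8, 3] → first 8 → Match. [9, 2] → first 9 → Match. [2, 3] → first 2 → No match.

Match, Match, Match, No match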